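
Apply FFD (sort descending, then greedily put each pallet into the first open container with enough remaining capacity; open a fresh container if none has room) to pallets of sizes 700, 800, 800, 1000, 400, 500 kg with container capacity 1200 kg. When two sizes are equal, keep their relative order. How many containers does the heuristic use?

4

Sorted descending: 1000, 800, 800, 700, 500, 400.
  1000 → container 1 (new)  [load 1000/1200]
  800 → container 2 (new)  [load 800/1200]
  800 → container 3 (new)  [load 800/1200]
  700 → container 4 (new)  [load 700/1200]
  500 → container 4  [load 1200/1200]
  400 → container 2  [load 1200/1200]
4 containers opened.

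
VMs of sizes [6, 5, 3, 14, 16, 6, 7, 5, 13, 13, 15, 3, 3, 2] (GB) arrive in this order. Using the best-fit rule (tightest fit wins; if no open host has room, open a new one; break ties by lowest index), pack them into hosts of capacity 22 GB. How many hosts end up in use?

  6 → host 1 (new)  [load 6/22]
  5 → host 1  [load 11/22]
  3 → host 1  [load 14/22]
  14 → host 2 (new)  [load 14/22]
  16 → host 3 (new)  [load 16/22]
  6 → host 3  [load 22/22]
  7 → host 1  [load 21/22]
  5 → host 2  [load 19/22]
  13 → host 4 (new)  [load 13/22]
  13 → host 5 (new)  [load 13/22]
  15 → host 6 (new)  [load 15/22]
  3 → host 2  [load 22/22]
  3 → host 6  [load 18/22]
  2 → host 6  [load 20/22]
6 hosts opened.

6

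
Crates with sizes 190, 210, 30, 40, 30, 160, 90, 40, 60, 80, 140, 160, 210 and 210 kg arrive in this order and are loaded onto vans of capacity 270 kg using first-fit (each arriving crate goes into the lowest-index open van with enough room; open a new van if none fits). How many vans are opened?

8

  190 → van 1 (new)  [load 190/270]
  210 → van 2 (new)  [load 210/270]
  30 → van 1  [load 220/270]
  40 → van 1  [load 260/270]
  30 → van 2  [load 240/270]
  160 → van 3 (new)  [load 160/270]
  90 → van 3  [load 250/270]
  40 → van 4 (new)  [load 40/270]
  60 → van 4  [load 100/270]
  80 → van 4  [load 180/270]
  140 → van 5 (new)  [load 140/270]
  160 → van 6 (new)  [load 160/270]
  210 → van 7 (new)  [load 210/270]
  210 → van 8 (new)  [load 210/270]
8 vans opened.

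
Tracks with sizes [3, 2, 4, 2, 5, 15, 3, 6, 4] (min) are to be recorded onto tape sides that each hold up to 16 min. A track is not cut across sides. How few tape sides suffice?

Total = 15 + 6 + 5 + 4 + 4 + 3 + 3 + 2 + 2 = 44 min.
Lower bound: ⌈44/16⌉ = 3 tape sides.
A packing using 3 tape sides:
  side 1: 15 = 15
  side 2: 6 + 5 + 4 = 15
  side 3: 4 + 3 + 3 + 2 + 2 = 14
This matches the lower bound, so 3 is optimal.

3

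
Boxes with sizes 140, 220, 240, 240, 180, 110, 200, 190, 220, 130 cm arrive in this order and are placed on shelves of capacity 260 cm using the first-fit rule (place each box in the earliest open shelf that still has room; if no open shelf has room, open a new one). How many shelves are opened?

  140 → shelf 1 (new)  [load 140/260]
  220 → shelf 2 (new)  [load 220/260]
  240 → shelf 3 (new)  [load 240/260]
  240 → shelf 4 (new)  [load 240/260]
  180 → shelf 5 (new)  [load 180/260]
  110 → shelf 1  [load 250/260]
  200 → shelf 6 (new)  [load 200/260]
  190 → shelf 7 (new)  [load 190/260]
  220 → shelf 8 (new)  [load 220/260]
  130 → shelf 9 (new)  [load 130/260]
9 shelves opened.

9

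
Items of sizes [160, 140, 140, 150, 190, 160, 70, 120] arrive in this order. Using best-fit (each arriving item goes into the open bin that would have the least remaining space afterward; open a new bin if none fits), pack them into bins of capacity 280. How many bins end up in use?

  160 → bin 1 (new)  [load 160/280]
  140 → bin 2 (new)  [load 140/280]
  140 → bin 2  [load 280/280]
  150 → bin 3 (new)  [load 150/280]
  190 → bin 4 (new)  [load 190/280]
  160 → bin 5 (new)  [load 160/280]
  70 → bin 4  [load 260/280]
  120 → bin 1  [load 280/280]
5 bins opened.

5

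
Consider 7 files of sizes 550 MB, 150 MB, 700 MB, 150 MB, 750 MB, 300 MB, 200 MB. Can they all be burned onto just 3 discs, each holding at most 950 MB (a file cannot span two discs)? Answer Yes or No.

Total = 2800 MB; ⌈2800/950⌉ = 3.
The bound of 3 does not rule out 3, but exhaustive search shows no assignment into 3 discs of capacity 950 MB exists — the minimum is 4.

No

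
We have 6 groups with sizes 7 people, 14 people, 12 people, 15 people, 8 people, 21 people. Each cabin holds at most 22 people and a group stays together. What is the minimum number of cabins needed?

4

Total = 21 + 15 + 14 + 12 + 8 + 7 = 77 people.
Lower bound: ⌈77/22⌉ = 4 cabins.
A packing using 4 cabins:
  cabin 1: 21 = 21
  cabin 2: 15 + 7 = 22
  cabin 3: 14 + 8 = 22
  cabin 4: 12 = 12
This matches the lower bound, so 4 is optimal.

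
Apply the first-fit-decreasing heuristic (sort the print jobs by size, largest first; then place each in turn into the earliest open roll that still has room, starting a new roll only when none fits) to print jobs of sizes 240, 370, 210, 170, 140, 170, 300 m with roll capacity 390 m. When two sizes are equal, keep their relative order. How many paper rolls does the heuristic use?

5

Sorted descending: 370, 300, 240, 210, 170, 170, 140.
  370 → roll 1 (new)  [load 370/390]
  300 → roll 2 (new)  [load 300/390]
  240 → roll 3 (new)  [load 240/390]
  210 → roll 4 (new)  [load 210/390]
  170 → roll 4  [load 380/390]
  170 → roll 5 (new)  [load 170/390]
  140 → roll 3  [load 380/390]
5 paper rolls opened.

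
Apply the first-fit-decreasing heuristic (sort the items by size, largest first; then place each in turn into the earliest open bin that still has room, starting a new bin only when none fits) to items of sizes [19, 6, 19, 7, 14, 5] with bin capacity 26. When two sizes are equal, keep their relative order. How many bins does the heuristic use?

Sorted descending: 19, 19, 14, 7, 6, 5.
  19 → bin 1 (new)  [load 19/26]
  19 → bin 2 (new)  [load 19/26]
  14 → bin 3 (new)  [load 14/26]
  7 → bin 1  [load 26/26]
  6 → bin 2  [load 25/26]
  5 → bin 3  [load 19/26]
3 bins opened.

3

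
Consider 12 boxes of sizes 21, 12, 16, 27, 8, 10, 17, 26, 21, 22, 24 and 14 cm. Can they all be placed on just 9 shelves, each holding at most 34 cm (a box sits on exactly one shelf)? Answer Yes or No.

A valid assignment using 8 shelves:
  shelf 1: 27 = 27
  shelf 2: 26 + 8 = 34
  shelf 3: 24 + 10 = 34
  shelf 4: 22 + 12 = 34
  shelf 5: 21 = 21
  shelf 6: 21 = 21
  shelf 7: 17 + 16 = 33
  shelf 8: 14 = 14
That uses only 8 ≤ 9, so 9 shelves are enough.

Yes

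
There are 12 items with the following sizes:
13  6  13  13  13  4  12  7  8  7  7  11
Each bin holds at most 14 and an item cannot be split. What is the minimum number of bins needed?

9

Total = 13 + 13 + 13 + 13 + 12 + 11 + 8 + 7 + 7 + 7 + 6 + 4 = 114.
Lower bound: ⌈114/14⌉ = 9 bins.
A packing using 9 bins:
  bin 1: 13 = 13
  bin 2: 13 = 13
  bin 3: 13 = 13
  bin 4: 13 = 13
  bin 5: 12 = 12
  bin 6: 11 = 11
  bin 7: 8 + 6 = 14
  bin 8: 7 + 7 = 14
  bin 9: 7 + 4 = 11
This matches the lower bound, so 9 is optimal.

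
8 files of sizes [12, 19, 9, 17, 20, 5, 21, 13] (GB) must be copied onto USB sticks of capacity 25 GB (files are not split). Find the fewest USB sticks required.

Total = 21 + 20 + 19 + 17 + 13 + 12 + 9 + 5 = 116 GB.
Lower bound: ⌈116/25⌉ = 5 USB sticks.
A packing using 6 USB sticks:
  USB stick 1: 21 = 21
  USB stick 2: 20 + 5 = 25
  USB stick 3: 19 = 19
  USB stick 4: 17 = 17
  USB stick 5: 13 + 12 = 25
  USB stick 6: 9 = 9
No arrangement into 5 USB sticks stays within capacity, so 6 is optimal.

6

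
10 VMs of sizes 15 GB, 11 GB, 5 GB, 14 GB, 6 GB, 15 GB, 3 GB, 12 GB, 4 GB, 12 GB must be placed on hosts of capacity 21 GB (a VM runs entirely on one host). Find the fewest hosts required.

Total = 15 + 15 + 14 + 12 + 12 + 11 + 6 + 5 + 4 + 3 = 97 GB.
Lower bound: ⌈97/21⌉ = 5 hosts.
Also, 6 VMs each exceed 21/2 GB, and no two of those can share a host, so at least 6 hosts are needed.
A packing using 6 hosts:
  host 1: 15 + 6 = 21
  host 2: 15 + 5 = 20
  host 3: 14 + 4 + 3 = 21
  host 4: 12 = 12
  host 5: 12 = 12
  host 6: 11 = 11
This matches the lower bound, so 6 is optimal.

6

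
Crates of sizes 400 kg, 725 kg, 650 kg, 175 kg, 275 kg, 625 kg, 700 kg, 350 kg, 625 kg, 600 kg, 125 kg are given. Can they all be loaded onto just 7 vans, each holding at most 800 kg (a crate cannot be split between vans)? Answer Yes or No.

Total = 5250 kg; ⌈5250/800⌉ = 7.
The bound of 7 does not rule out 7, but exhaustive search shows no assignment into 7 vans of capacity 800 kg exists — the minimum is 8.

No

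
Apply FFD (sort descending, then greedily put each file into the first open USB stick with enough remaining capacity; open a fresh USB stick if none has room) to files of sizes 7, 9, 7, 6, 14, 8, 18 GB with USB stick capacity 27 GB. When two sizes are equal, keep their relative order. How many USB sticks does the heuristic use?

Sorted descending: 18, 14, 9, 8, 7, 7, 6.
  18 → USB stick 1 (new)  [load 18/27]
  14 → USB stick 2 (new)  [load 14/27]
  9 → USB stick 1  [load 27/27]
  8 → USB stick 2  [load 22/27]
  7 → USB stick 3 (new)  [load 7/27]
  7 → USB stick 3  [load 14/27]
  6 → USB stick 3  [load 20/27]
3 USB sticks opened.

3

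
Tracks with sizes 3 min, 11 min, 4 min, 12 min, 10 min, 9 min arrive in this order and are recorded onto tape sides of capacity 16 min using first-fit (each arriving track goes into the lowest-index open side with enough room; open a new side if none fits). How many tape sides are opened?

  3 → side 1 (new)  [load 3/16]
  11 → side 1  [load 14/16]
  4 → side 2 (new)  [load 4/16]
  12 → side 2  [load 16/16]
  10 → side 3 (new)  [load 10/16]
  9 → side 4 (new)  [load 9/16]
4 tape sides opened.

4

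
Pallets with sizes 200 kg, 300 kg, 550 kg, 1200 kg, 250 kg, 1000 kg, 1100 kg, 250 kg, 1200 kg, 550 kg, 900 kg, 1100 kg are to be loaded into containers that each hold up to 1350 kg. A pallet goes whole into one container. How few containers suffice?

7

Total = 1200 + 1200 + 1100 + 1100 + 1000 + 900 + 550 + 550 + 300 + 250 + 250 + 200 = 8600 kg.
Lower bound: ⌈8600/1350⌉ = 7 containers.
A packing using 7 containers:
  container 1: 1200 = 1200
  container 2: 1200 = 1200
  container 3: 1100 + 250 = 1350
  container 4: 1100 + 250 = 1350
  container 5: 1000 + 300 = 1300
  container 6: 900 + 200 = 1100
  container 7: 550 + 550 = 1100
This matches the lower bound, so 7 is optimal.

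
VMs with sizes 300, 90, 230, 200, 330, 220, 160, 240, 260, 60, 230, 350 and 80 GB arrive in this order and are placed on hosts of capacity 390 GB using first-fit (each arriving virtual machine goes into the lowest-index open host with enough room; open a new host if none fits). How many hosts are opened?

  300 → host 1 (new)  [load 300/390]
  90 → host 1  [load 390/390]
  230 → host 2 (new)  [load 230/390]
  200 → host 3 (new)  [load 200/390]
  330 → host 4 (new)  [load 330/390]
  220 → host 5 (new)  [load 220/390]
  160 → host 2  [load 390/390]
  240 → host 6 (new)  [load 240/390]
  260 → host 7 (new)  [load 260/390]
  60 → host 3  [load 260/390]
  230 → host 8 (new)  [load 230/390]
  350 → host 9 (new)  [load 350/390]
  80 → host 3  [load 340/390]
9 hosts opened.

9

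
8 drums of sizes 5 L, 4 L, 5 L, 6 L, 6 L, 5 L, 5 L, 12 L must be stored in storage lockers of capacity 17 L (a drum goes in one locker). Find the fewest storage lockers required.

Total = 12 + 6 + 6 + 5 + 5 + 5 + 5 + 4 = 48 L.
Lower bound: ⌈48/17⌉ = 3 storage lockers.
A packing using 3 storage lockers:
  locker 1: 12 + 5 = 17
  locker 2: 6 + 6 + 5 = 17
  locker 3: 5 + 5 + 4 = 14
This matches the lower bound, so 3 is optimal.

3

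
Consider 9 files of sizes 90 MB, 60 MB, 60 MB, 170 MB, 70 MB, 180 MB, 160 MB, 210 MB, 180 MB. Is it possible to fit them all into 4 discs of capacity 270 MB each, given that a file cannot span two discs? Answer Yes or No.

No

Total = 1180 MB; ⌈1180/270⌉ = 5.
At least 5 discs are required, but only 4 are allowed.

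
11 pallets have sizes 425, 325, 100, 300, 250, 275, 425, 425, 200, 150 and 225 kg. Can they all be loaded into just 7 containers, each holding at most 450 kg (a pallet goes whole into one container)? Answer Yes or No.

Total = 3100 kg; ⌈3100/450⌉ = 7.
The bound of 7 does not rule out 7, but exhaustive search shows no assignment into 7 containers of capacity 450 kg exists — the minimum is 8.

No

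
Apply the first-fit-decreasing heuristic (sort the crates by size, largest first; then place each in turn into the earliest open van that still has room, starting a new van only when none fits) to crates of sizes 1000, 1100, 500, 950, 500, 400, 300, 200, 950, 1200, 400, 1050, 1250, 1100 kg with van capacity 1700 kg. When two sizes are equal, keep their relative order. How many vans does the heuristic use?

Sorted descending: 1250, 1200, 1100, 1100, 1050, 1000, 950, 950, 500, 500, 400, 400, 300, 200.
  1250 → van 1 (new)  [load 1250/1700]
  1200 → van 2 (new)  [load 1200/1700]
  1100 → van 3 (new)  [load 1100/1700]
  1100 → van 4 (new)  [load 1100/1700]
  1050 → van 5 (new)  [load 1050/1700]
  1000 → van 6 (new)  [load 1000/1700]
  950 → van 7 (new)  [load 950/1700]
  950 → van 8 (new)  [load 950/1700]
  500 → van 2  [load 1700/1700]
  500 → van 3  [load 1600/1700]
  400 → van 1  [load 1650/1700]
  400 → van 4  [load 1500/1700]
  300 → van 5  [load 1350/1700]
  200 → van 4  [load 1700/1700]
8 vans opened.

8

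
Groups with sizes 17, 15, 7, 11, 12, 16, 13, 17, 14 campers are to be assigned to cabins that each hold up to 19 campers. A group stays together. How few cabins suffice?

8

Total = 17 + 17 + 16 + 15 + 14 + 13 + 12 + 11 + 7 = 122 campers.
Lower bound: ⌈122/19⌉ = 7 cabins.
Also, 8 groups each exceed 19/2 campers, and no two of those can share a cabin, so at least 8 cabins are needed.
A packing using 8 cabins:
  cabin 1: 17 = 17
  cabin 2: 17 = 17
  cabin 3: 16 = 16
  cabin 4: 15 = 15
  cabin 5: 14 = 14
  cabin 6: 13 = 13
  cabin 7: 12 + 7 = 19
  cabin 8: 11 = 11
This matches the lower bound, so 8 is optimal.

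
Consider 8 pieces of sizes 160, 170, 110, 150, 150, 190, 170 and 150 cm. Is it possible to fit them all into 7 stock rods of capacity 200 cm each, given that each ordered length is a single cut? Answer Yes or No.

Total = 1250 cm; ⌈1250/200⌉ = 7.
8 pieces each exceed half the capacity and cannot share a stock rod, forcing at least 8 stock rods.
At least 8 stock rods are required, but only 7 are allowed.

No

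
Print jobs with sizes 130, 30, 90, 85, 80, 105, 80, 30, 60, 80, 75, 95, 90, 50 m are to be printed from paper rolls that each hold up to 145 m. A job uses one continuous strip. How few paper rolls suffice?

Total = 130 + 105 + 95 + 90 + 90 + 85 + 80 + 80 + 80 + 75 + 60 + 50 + 30 + 30 = 1080 m.
Lower bound: ⌈1080/145⌉ = 8 paper rolls.
Also, 10 print jobs each exceed 145/2 m, and no two of those can share a roll, so at least 10 paper rolls are needed.
A packing using 10 paper rolls:
  roll 1: 130 = 130
  roll 2: 105 + 30 = 135
  roll 3: 95 + 50 = 145
  roll 4: 90 + 30 = 120
  roll 5: 90 = 90
  roll 6: 85 + 60 = 145
  roll 7: 80 = 80
  roll 8: 80 = 80
  roll 9: 80 = 80
  roll 10: 75 = 75
This matches the lower bound, so 10 is optimal.

10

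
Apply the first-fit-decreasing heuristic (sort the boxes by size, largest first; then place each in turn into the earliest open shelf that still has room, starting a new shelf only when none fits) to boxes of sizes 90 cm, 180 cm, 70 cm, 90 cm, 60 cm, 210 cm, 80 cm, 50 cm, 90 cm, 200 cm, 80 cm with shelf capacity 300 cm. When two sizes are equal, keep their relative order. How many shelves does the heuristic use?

Sorted descending: 210, 200, 180, 90, 90, 90, 80, 80, 70, 60, 50.
  210 → shelf 1 (new)  [load 210/300]
  200 → shelf 2 (new)  [load 200/300]
  180 → shelf 3 (new)  [load 180/300]
  90 → shelf 1  [load 300/300]
  90 → shelf 2  [load 290/300]
  90 → shelf 3  [load 270/300]
  80 → shelf 4 (new)  [load 80/300]
  80 → shelf 4  [load 160/300]
  70 → shelf 4  [load 230/300]
  60 → shelf 4  [load 290/300]
  50 → shelf 5 (new)  [load 50/300]
5 shelves opened.

5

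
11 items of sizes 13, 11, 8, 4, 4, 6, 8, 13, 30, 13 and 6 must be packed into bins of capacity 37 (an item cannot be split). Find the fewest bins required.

Total = 30 + 13 + 13 + 13 + 11 + 8 + 8 + 6 + 6 + 4 + 4 = 116.
Lower bound: ⌈116/37⌉ = 4 bins.
A packing using 4 bins:
  bin 1: 30 + 6 = 36
  bin 2: 13 + 13 + 11 = 37
  bin 3: 13 + 8 + 8 + 6 = 35
  bin 4: 4 + 4 = 8
This matches the lower bound, so 4 is optimal.

4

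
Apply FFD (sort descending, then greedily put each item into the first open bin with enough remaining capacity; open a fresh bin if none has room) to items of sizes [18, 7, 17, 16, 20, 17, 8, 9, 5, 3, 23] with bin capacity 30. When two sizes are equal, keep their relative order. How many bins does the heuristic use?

6

Sorted descending: 23, 20, 18, 17, 17, 16, 9, 8, 7, 5, 3.
  23 → bin 1 (new)  [load 23/30]
  20 → bin 2 (new)  [load 20/30]
  18 → bin 3 (new)  [load 18/30]
  17 → bin 4 (new)  [load 17/30]
  17 → bin 5 (new)  [load 17/30]
  16 → bin 6 (new)  [load 16/30]
  9 → bin 2  [load 29/30]
  8 → bin 3  [load 26/30]
  7 → bin 1  [load 30/30]
  5 → bin 4  [load 22/30]
  3 → bin 3  [load 29/30]
6 bins opened.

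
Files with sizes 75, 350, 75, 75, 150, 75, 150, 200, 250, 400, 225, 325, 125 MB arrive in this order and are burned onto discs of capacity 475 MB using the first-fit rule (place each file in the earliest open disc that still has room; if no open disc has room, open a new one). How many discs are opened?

  75 → disc 1 (new)  [load 75/475]
  350 → disc 1  [load 425/475]
  75 → disc 2 (new)  [load 75/475]
  75 → disc 2  [load 150/475]
  150 → disc 2  [load 300/475]
  75 → disc 2  [load 375/475]
  150 → disc 3 (new)  [load 150/475]
  200 → disc 3  [load 350/475]
  250 → disc 4 (new)  [load 250/475]
  400 → disc 5 (new)  [load 400/475]
  225 → disc 4  [load 475/475]
  325 → disc 6 (new)  [load 325/475]
  125 → disc 3  [load 475/475]
6 discs opened.

6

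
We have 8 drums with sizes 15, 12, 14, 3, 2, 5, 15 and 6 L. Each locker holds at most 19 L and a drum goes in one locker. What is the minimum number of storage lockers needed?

Total = 15 + 15 + 14 + 12 + 6 + 5 + 3 + 2 = 72 L.
Lower bound: ⌈72/19⌉ = 4 storage lockers.
A packing using 4 storage lockers:
  locker 1: 15 + 3 = 18
  locker 2: 15 + 2 = 17
  locker 3: 14 + 5 = 19
  locker 4: 12 + 6 = 18
This matches the lower bound, so 4 is optimal.

4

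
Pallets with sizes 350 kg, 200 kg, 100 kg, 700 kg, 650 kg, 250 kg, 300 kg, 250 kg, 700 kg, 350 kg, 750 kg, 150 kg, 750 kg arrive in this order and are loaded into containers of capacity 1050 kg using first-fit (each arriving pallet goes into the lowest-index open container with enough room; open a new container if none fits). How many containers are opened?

  350 → container 1 (new)  [load 350/1050]
  200 → container 1  [load 550/1050]
  100 → container 1  [load 650/1050]
  700 → container 2 (new)  [load 700/1050]
  650 → container 3 (new)  [load 650/1050]
  250 → container 1  [load 900/1050]
  300 → container 2  [load 1000/1050]
  250 → container 3  [load 900/1050]
  700 → container 4 (new)  [load 700/1050]
  350 → container 4  [load 1050/1050]
  750 → container 5 (new)  [load 750/1050]
  150 → container 1  [load 1050/1050]
  750 → container 6 (new)  [load 750/1050]
6 containers opened.

6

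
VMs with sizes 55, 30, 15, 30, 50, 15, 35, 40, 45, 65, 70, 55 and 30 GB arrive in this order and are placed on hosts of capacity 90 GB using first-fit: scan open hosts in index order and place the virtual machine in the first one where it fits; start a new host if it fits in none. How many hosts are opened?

  55 → host 1 (new)  [load 55/90]
  30 → host 1  [load 85/90]
  15 → host 2 (new)  [load 15/90]
  30 → host 2  [load 45/90]
  50 → host 3 (new)  [load 50/90]
  15 → host 2  [load 60/90]
  35 → host 3  [load 85/90]
  40 → host 4 (new)  [load 40/90]
  45 → host 4  [load 85/90]
  65 → host 5 (new)  [load 65/90]
  70 → host 6 (new)  [load 70/90]
  55 → host 7 (new)  [load 55/90]
  30 → host 2  [load 90/90]
7 hosts opened.

7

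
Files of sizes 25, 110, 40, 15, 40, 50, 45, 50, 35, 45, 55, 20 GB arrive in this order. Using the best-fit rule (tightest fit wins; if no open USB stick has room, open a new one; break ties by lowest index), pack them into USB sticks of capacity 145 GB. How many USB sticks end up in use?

  25 → USB stick 1 (new)  [load 25/145]
  110 → USB stick 1  [load 135/145]
  40 → USB stick 2 (new)  [load 40/145]
  15 → USB stick 2  [load 55/145]
  40 → USB stick 2  [load 95/145]
  50 → USB stick 2  [load 145/145]
  45 → USB stick 3 (new)  [load 45/145]
  50 → USB stick 3  [load 95/145]
  35 → USB stick 3  [load 130/145]
  45 → USB stick 4 (new)  [load 45/145]
  55 → USB stick 4  [load 100/145]
  20 → USB stick 4  [load 120/145]
4 USB sticks opened.

4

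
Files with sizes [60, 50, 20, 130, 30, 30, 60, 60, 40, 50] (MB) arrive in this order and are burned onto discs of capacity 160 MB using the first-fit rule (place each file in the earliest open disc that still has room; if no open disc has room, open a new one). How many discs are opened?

  60 → disc 1 (new)  [load 60/160]
  50 → disc 1  [load 110/160]
  20 → disc 1  [load 130/160]
  130 → disc 2 (new)  [load 130/160]
  30 → disc 1  [load 160/160]
  30 → disc 2  [load 160/160]
  60 → disc 3 (new)  [load 60/160]
  60 → disc 3  [load 120/160]
  40 → disc 3  [load 160/160]
  50 → disc 4 (new)  [load 50/160]
4 discs opened.

4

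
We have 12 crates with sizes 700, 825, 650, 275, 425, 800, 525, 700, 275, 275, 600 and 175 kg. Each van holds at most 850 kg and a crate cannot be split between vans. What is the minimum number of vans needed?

9

Total = 825 + 800 + 700 + 700 + 650 + 600 + 525 + 425 + 275 + 275 + 275 + 175 = 6225 kg.
Lower bound: ⌈6225/850⌉ = 8 vans.
A packing using 9 vans:
  van 1: 825 = 825
  van 2: 800 = 800
  van 3: 700 = 700
  van 4: 700 = 700
  van 5: 650 + 175 = 825
  van 6: 600 = 600
  van 7: 525 + 275 = 800
  van 8: 425 + 275 = 700
  van 9: 275 = 275
No arrangement into 8 vans stays within capacity, so 9 is optimal.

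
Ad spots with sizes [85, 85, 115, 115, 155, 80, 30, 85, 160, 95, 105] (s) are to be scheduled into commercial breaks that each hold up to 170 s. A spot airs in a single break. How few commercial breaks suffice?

Total = 160 + 155 + 115 + 115 + 105 + 95 + 85 + 85 + 85 + 80 + 30 = 1110 s.
Lower bound: ⌈1110/170⌉ = 7 commercial breaks.
A packing using 8 commercial breaks:
  break 1: 160 = 160
  break 2: 155 = 155
  break 3: 115 + 30 = 145
  break 4: 115 = 115
  break 5: 105 = 105
  break 6: 95 = 95
  break 7: 85 + 85 = 170
  break 8: 85 + 80 = 165
No arrangement into 7 commercial breaks stays within capacity, so 8 is optimal.

8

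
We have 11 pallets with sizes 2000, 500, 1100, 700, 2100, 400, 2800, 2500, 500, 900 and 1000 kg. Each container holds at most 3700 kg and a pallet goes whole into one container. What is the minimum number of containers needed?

Total = 2800 + 2500 + 2100 + 2000 + 1100 + 1000 + 900 + 700 + 500 + 500 + 400 = 14500 kg.
Lower bound: ⌈14500/3700⌉ = 4 containers.
A packing using 4 containers:
  container 1: 2800 + 900 = 3700
  container 2: 2500 + 1100 = 3600
  container 3: 2100 + 1000 + 500 = 3600
  container 4: 2000 + 700 + 500 + 400 = 3600
This matches the lower bound, so 4 is optimal.

4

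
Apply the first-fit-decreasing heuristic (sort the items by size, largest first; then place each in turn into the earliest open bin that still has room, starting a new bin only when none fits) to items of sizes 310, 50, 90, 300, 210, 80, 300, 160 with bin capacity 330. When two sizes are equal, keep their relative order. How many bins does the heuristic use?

Sorted descending: 310, 300, 300, 210, 160, 90, 80, 50.
  310 → bin 1 (new)  [load 310/330]
  300 → bin 2 (new)  [load 300/330]
  300 → bin 3 (new)  [load 300/330]
  210 → bin 4 (new)  [load 210/330]
  160 → bin 5 (new)  [load 160/330]
  90 → bin 4  [load 300/330]
  80 → bin 5  [load 240/330]
  50 → bin 5  [load 290/330]
5 bins opened.

5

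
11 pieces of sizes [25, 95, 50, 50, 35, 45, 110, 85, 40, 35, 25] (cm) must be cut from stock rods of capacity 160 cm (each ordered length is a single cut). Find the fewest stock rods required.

4

Total = 110 + 95 + 85 + 50 + 50 + 45 + 40 + 35 + 35 + 25 + 25 = 595 cm.
Lower bound: ⌈595/160⌉ = 4 stock rods.
A packing using 4 stock rods:
  stock rod 1: 110 + 50 = 160
  stock rod 2: 95 + 50 = 145
  stock rod 3: 85 + 45 + 25 = 155
  stock rod 4: 40 + 35 + 35 + 25 = 135
This matches the lower bound, so 4 is optimal.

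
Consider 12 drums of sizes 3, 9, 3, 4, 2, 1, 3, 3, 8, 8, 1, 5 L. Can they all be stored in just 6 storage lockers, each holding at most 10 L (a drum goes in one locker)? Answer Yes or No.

A valid assignment using 6 storage lockers:
  locker 1: 9 + 1 = 10
  locker 2: 8 + 2 = 10
  locker 3: 8 + 1 = 9
  locker 4: 5 + 4 = 9
  locker 5: 3 + 3 + 3 = 9
  locker 6: 3 = 3
Every load is within 10 L, so 6 storage lockers suffice.

Yes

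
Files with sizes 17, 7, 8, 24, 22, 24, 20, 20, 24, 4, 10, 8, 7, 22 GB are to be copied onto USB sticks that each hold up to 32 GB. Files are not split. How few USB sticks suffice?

8

Total = 24 + 24 + 24 + 22 + 22 + 20 + 20 + 17 + 10 + 8 + 8 + 7 + 7 + 4 = 217 GB.
Lower bound: ⌈217/32⌉ = 7 USB sticks.
Also, 8 files each exceed 16 GB, and no two of those can share a USB stick, so at least 8 USB sticks are needed.
A packing using 8 USB sticks:
  USB stick 1: 24 + 8 = 32
  USB stick 2: 24 + 8 = 32
  USB stick 3: 24 + 7 = 31
  USB stick 4: 22 + 10 = 32
  USB stick 5: 22 + 7 = 29
  USB stick 6: 20 + 4 = 24
  USB stick 7: 20 = 20
  USB stick 8: 17 = 17
This matches the lower bound, so 8 is optimal.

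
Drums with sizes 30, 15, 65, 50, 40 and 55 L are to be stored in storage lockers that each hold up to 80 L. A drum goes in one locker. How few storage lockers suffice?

Total = 65 + 55 + 50 + 40 + 30 + 15 = 255 L.
Lower bound: ⌈255/80⌉ = 4 storage lockers.
A packing using 4 storage lockers:
  locker 1: 65 + 15 = 80
  locker 2: 55 = 55
  locker 3: 50 + 30 = 80
  locker 4: 40 = 40
This matches the lower bound, so 4 is optimal.

4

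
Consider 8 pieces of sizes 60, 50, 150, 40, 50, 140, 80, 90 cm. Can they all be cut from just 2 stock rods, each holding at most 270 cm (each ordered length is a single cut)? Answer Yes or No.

No

Total = 660 cm; ⌈660/270⌉ = 3.
At least 3 stock rods are required, but only 2 are allowed.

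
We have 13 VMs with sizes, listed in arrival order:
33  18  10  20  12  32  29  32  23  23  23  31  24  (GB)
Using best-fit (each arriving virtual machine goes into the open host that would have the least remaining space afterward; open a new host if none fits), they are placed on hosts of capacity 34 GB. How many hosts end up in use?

  33 → host 1 (new)  [load 33/34]
  18 → host 2 (new)  [load 18/34]
  10 → host 2  [load 28/34]
  20 → host 3 (new)  [load 20/34]
  12 → host 3  [load 32/34]
  32 → host 4 (new)  [load 32/34]
  29 → host 5 (new)  [load 29/34]
  32 → host 6 (new)  [load 32/34]
  23 → host 7 (new)  [load 23/34]
  23 → host 8 (new)  [load 23/34]
  23 → host 9 (new)  [load 23/34]
  31 → host 10 (new)  [load 31/34]
  24 → host 11 (new)  [load 24/34]
11 hosts opened.

11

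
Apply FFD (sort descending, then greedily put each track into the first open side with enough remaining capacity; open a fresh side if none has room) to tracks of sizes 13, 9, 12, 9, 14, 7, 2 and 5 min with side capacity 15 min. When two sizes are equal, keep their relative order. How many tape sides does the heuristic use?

6

Sorted descending: 14, 13, 12, 9, 9, 7, 5, 2.
  14 → side 1 (new)  [load 14/15]
  13 → side 2 (new)  [load 13/15]
  12 → side 3 (new)  [load 12/15]
  9 → side 4 (new)  [load 9/15]
  9 → side 5 (new)  [load 9/15]
  7 → side 6 (new)  [load 7/15]
  5 → side 4  [load 14/15]
  2 → side 2  [load 15/15]
6 tape sides opened.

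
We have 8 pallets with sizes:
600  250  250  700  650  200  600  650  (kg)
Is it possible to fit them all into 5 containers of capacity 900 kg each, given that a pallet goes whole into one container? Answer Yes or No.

Yes

A valid assignment using 5 containers:
  container 1: 700 + 200 = 900
  container 2: 650 + 250 = 900
  container 3: 650 + 250 = 900
  container 4: 600 = 600
  container 5: 600 = 600
Every load is within 900 kg, so 5 containers suffice.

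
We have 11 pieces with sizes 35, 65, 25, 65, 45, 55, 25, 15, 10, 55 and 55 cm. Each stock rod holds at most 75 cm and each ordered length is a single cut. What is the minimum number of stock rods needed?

7

Total = 65 + 65 + 55 + 55 + 55 + 45 + 35 + 25 + 25 + 15 + 10 = 450 cm.
Lower bound: ⌈450/75⌉ = 6 stock rods.
A packing using 7 stock rods:
  stock rod 1: 65 + 10 = 75
  stock rod 2: 65 = 65
  stock rod 3: 55 + 15 = 70
  stock rod 4: 55 = 55
  stock rod 5: 55 = 55
  stock rod 6: 45 + 25 = 70
  stock rod 7: 35 + 25 = 60
No arrangement into 6 stock rods stays within capacity, so 7 is optimal.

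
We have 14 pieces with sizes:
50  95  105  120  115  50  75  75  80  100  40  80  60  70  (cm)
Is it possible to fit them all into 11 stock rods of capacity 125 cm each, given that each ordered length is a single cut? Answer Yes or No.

Yes

A valid assignment using 11 stock rods:
  stock rod 1: 120 = 120
  stock rod 2: 115 = 115
  stock rod 3: 105 = 105
  stock rod 4: 100 = 100
  stock rod 5: 95 = 95
  stock rod 6: 80 + 40 = 120
  stock rod 7: 80 = 80
  stock rod 8: 75 + 50 = 125
  stock rod 9: 75 + 50 = 125
  stock rod 10: 70 = 70
  stock rod 11: 60 = 60
Every load is within 125 cm, so 11 stock rods suffice.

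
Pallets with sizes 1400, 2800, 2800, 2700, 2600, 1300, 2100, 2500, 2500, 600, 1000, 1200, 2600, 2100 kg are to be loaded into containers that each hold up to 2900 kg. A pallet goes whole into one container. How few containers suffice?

Total = 2800 + 2800 + 2700 + 2600 + 2600 + 2500 + 2500 + 2100 + 2100 + 1400 + 1300 + 1200 + 1000 + 600 = 28200 kg.
Lower bound: ⌈28200/2900⌉ = 10 containers.
A packing using 11 containers:
  container 1: 2800 = 2800
  container 2: 2800 = 2800
  container 3: 2700 = 2700
  container 4: 2600 = 2600
  container 5: 2600 = 2600
  container 6: 2500 = 2500
  container 7: 2500 = 2500
  container 8: 2100 + 600 = 2700
  container 9: 2100 = 2100
  container 10: 1400 + 1300 = 2700
  container 11: 1200 + 1000 = 2200
No arrangement into 10 containers stays within capacity, so 11 is optimal.

11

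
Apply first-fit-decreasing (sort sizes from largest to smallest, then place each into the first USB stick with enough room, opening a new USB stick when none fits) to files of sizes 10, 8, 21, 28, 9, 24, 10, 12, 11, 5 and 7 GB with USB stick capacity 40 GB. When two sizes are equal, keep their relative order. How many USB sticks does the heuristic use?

4

Sorted descending: 28, 24, 21, 12, 11, 10, 10, 9, 8, 7, 5.
  28 → USB stick 1 (new)  [load 28/40]
  24 → USB stick 2 (new)  [load 24/40]
  21 → USB stick 3 (new)  [load 21/40]
  12 → USB stick 1  [load 40/40]
  11 → USB stick 2  [load 35/40]
  10 → USB stick 3  [load 31/40]
  10 → USB stick 4 (new)  [load 10/40]
  9 → USB stick 3  [load 40/40]
  8 → USB stick 4  [load 18/40]
  7 → USB stick 4  [load 25/40]
  5 → USB stick 2  [load 40/40]
4 USB sticks opened.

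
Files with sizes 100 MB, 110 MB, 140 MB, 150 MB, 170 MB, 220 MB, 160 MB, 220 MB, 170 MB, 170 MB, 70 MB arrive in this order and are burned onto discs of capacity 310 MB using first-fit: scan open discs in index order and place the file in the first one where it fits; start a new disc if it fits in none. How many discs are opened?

8

  100 → disc 1 (new)  [load 100/310]
  110 → disc 1  [load 210/310]
  140 → disc 2 (new)  [load 140/310]
  150 → disc 2  [load 290/310]
  170 → disc 3 (new)  [load 170/310]
  220 → disc 4 (new)  [load 220/310]
  160 → disc 5 (new)  [load 160/310]
  220 → disc 6 (new)  [load 220/310]
  170 → disc 7 (new)  [load 170/310]
  170 → disc 8 (new)  [load 170/310]
  70 → disc 1  [load 280/310]
8 discs opened.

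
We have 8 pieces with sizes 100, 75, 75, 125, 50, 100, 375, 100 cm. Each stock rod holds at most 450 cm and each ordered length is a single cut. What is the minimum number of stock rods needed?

Total = 375 + 125 + 100 + 100 + 100 + 75 + 75 + 50 = 1000 cm.
Lower bound: ⌈1000/450⌉ = 3 stock rods.
A packing using 3 stock rods:
  stock rod 1: 375 + 75 = 450
  stock rod 2: 125 + 100 + 100 + 100 = 425
  stock rod 3: 75 + 50 = 125
This matches the lower bound, so 3 is optimal.

3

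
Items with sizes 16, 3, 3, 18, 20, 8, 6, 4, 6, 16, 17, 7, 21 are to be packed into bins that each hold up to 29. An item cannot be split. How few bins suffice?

6

Total = 21 + 20 + 18 + 17 + 16 + 16 + 8 + 7 + 6 + 6 + 4 + 3 + 3 = 145.
Lower bound: ⌈145/29⌉ = 5 bins.
Also, 6 items each exceed 29/2, and no two of those can share a bin, so at least 6 bins are needed.
A packing using 6 bins:
  bin 1: 21 + 8 = 29
  bin 2: 20 + 7 = 27
  bin 3: 18 + 6 + 4 = 28
  bin 4: 17 + 6 + 3 + 3 = 29
  bin 5: 16 = 16
  bin 6: 16 = 16
This matches the lower bound, so 6 is optimal.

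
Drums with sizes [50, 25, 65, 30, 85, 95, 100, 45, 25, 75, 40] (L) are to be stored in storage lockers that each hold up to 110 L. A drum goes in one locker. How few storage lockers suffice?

Total = 100 + 95 + 85 + 75 + 65 + 50 + 45 + 40 + 30 + 25 + 25 = 635 L.
Lower bound: ⌈635/110⌉ = 6 storage lockers.
A packing using 7 storage lockers:
  locker 1: 100 = 100
  locker 2: 95 = 95
  locker 3: 85 + 25 = 110
  locker 4: 75 + 30 = 105
  locker 5: 65 + 45 = 110
  locker 6: 50 + 40 = 90
  locker 7: 25 = 25
No arrangement into 6 storage lockers stays within capacity, so 7 is optimal.

7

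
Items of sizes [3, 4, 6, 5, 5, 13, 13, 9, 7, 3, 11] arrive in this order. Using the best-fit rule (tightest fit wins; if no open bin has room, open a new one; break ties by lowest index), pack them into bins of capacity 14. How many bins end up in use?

7

  3 → bin 1 (new)  [load 3/14]
  4 → bin 1  [load 7/14]
  6 → bin 1  [load 13/14]
  5 → bin 2 (new)  [load 5/14]
  5 → bin 2  [load 10/14]
  13 → bin 3 (new)  [load 13/14]
  13 → bin 4 (new)  [load 13/14]
  9 → bin 5 (new)  [load 9/14]
  7 → bin 6 (new)  [load 7/14]
  3 → bin 2  [load 13/14]
  11 → bin 7 (new)  [load 11/14]
7 bins opened.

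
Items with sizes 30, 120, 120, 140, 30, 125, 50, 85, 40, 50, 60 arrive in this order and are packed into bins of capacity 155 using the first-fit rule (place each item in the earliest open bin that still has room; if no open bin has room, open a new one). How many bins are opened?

6

  30 → bin 1 (new)  [load 30/155]
  120 → bin 1  [load 150/155]
  120 → bin 2 (new)  [load 120/155]
  140 → bin 3 (new)  [load 140/155]
  30 → bin 2  [load 150/155]
  125 → bin 4 (new)  [load 125/155]
  50 → bin 5 (new)  [load 50/155]
  85 → bin 5  [load 135/155]
  40 → bin 6 (new)  [load 40/155]
  50 → bin 6  [load 90/155]
  60 → bin 6  [load 150/155]
6 bins opened.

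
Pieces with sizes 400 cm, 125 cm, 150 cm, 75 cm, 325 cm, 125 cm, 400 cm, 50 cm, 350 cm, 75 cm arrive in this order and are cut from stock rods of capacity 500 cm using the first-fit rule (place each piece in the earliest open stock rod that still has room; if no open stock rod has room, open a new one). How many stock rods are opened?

5

  400 → stock rod 1 (new)  [load 400/500]
  125 → stock rod 2 (new)  [load 125/500]
  150 → stock rod 2  [load 275/500]
  75 → stock rod 1  [load 475/500]
  325 → stock rod 3 (new)  [load 325/500]
  125 → stock rod 2  [load 400/500]
  400 → stock rod 4 (new)  [load 400/500]
  50 → stock rod 2  [load 450/500]
  350 → stock rod 5 (new)  [load 350/500]
  75 → stock rod 3  [load 400/500]
5 stock rods opened.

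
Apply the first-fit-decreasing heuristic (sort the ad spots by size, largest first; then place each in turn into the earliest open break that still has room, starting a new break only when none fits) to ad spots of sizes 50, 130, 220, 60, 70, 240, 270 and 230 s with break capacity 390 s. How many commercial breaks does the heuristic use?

Sorted descending: 270, 240, 230, 220, 130, 70, 60, 50.
  270 → break 1 (new)  [load 270/390]
  240 → break 2 (new)  [load 240/390]
  230 → break 3 (new)  [load 230/390]
  220 → break 4 (new)  [load 220/390]
  130 → break 2  [load 370/390]
  70 → break 1  [load 340/390]
  60 → break 3  [load 290/390]
  50 → break 1  [load 390/390]
4 commercial breaks opened.

4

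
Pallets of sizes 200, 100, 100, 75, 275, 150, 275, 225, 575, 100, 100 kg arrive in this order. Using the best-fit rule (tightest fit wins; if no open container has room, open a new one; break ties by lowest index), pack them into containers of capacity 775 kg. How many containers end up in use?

3

  200 → container 1 (new)  [load 200/775]
  100 → container 1  [load 300/775]
  100 → container 1  [load 400/775]
  75 → container 1  [load 475/775]
  275 → container 1  [load 750/775]
  150 → container 2 (new)  [load 150/775]
  275 → container 2  [load 425/775]
  225 → container 2  [load 650/775]
  575 → container 3 (new)  [load 575/775]
  100 → container 2  [load 750/775]
  100 → container 3  [load 675/775]
3 containers opened.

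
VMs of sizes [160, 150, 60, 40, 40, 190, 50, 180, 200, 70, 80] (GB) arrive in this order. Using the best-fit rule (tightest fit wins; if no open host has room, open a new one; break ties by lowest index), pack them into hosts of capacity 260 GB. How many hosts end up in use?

5

  160 → host 1 (new)  [load 160/260]
  150 → host 2 (new)  [load 150/260]
  60 → host 1  [load 220/260]
  40 → host 1  [load 260/260]
  40 → host 2  [load 190/260]
  190 → host 3 (new)  [load 190/260]
  50 → host 2  [load 240/260]
  180 → host 4 (new)  [load 180/260]
  200 → host 5 (new)  [load 200/260]
  70 → host 3  [load 260/260]
  80 → host 4  [load 260/260]
5 hosts opened.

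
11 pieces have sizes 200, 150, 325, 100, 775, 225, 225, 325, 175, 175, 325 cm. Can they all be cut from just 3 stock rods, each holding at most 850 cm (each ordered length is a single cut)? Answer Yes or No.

No

Total = 3000 cm; ⌈3000/850⌉ = 4.
At least 4 stock rods are required, but only 3 are allowed.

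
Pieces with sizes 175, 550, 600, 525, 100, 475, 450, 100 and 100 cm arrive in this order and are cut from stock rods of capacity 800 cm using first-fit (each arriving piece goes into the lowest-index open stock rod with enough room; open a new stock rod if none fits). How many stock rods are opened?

  175 → stock rod 1 (new)  [load 175/800]
  550 → stock rod 1  [load 725/800]
  600 → stock rod 2 (new)  [load 600/800]
  525 → stock rod 3 (new)  [load 525/800]
  100 → stock rod 2  [load 700/800]
  475 → stock rod 4 (new)  [load 475/800]
  450 → stock rod 5 (new)  [load 450/800]
  100 → stock rod 2  [load 800/800]
  100 → stock rod 3  [load 625/800]
5 stock rods opened.

5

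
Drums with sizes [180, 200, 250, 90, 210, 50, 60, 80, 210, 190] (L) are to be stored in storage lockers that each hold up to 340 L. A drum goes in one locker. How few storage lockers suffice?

Total = 250 + 210 + 210 + 200 + 190 + 180 + 90 + 80 + 60 + 50 = 1520 L.
Lower bound: ⌈1520/340⌉ = 5 storage lockers.
Also, 6 drums each exceed 170 L, and no two of those can share a locker, so at least 6 storage lockers are needed.
A packing using 6 storage lockers:
  locker 1: 250 + 90 = 340
  locker 2: 210 + 80 + 50 = 340
  locker 3: 210 + 60 = 270
  locker 4: 200 = 200
  locker 5: 190 = 190
  locker 6: 180 = 180
This matches the lower bound, so 6 is optimal.

6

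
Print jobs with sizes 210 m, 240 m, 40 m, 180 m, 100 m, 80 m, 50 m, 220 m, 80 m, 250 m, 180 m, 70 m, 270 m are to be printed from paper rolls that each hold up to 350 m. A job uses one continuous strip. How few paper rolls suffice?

7

Total = 270 + 250 + 240 + 220 + 210 + 180 + 180 + 100 + 80 + 80 + 70 + 50 + 40 = 1970 m.
Lower bound: ⌈1970/350⌉ = 6 paper rolls.
Also, 7 print jobs each exceed 175 m, and no two of those can share a roll, so at least 7 paper rolls are needed.
A packing using 7 paper rolls:
  roll 1: 270 + 80 = 350
  roll 2: 250 + 100 = 350
  roll 3: 240 + 80 = 320
  roll 4: 220 + 70 + 50 = 340
  roll 5: 210 + 40 = 250
  roll 6: 180 = 180
  roll 7: 180 = 180
This matches the lower bound, so 7 is optimal.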